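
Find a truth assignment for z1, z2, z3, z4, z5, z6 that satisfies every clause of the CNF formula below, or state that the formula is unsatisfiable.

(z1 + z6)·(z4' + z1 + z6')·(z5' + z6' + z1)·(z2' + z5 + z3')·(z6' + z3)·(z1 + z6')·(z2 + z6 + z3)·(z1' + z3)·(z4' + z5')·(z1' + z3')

UNSATISFIABLE

Suppose z1 = 1.
Unit clause (z3) forces z3 = 1.
But (z3') is also a unit clause — contradiction.
So z1 must be the other value — set z1 = 0.
Unit clause (z6) forces z6 = 1.
But (z6') is also a unit clause — contradiction.
Either choice for z1 ends in contradiction.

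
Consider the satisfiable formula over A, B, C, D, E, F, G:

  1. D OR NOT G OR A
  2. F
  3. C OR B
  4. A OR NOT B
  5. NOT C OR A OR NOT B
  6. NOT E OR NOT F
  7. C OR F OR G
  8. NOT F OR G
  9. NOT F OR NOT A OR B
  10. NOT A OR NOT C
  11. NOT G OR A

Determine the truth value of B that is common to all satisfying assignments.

Suppose B = false.
(F) alone gives F = true.
(C) alone gives C = true.
(NOT E) alone gives E = false.
(G) alone gives G = true.
(NOT A) alone gives A = false.
That conflicts with the unit clause (A).
So every satisfying assignment has B = True.

True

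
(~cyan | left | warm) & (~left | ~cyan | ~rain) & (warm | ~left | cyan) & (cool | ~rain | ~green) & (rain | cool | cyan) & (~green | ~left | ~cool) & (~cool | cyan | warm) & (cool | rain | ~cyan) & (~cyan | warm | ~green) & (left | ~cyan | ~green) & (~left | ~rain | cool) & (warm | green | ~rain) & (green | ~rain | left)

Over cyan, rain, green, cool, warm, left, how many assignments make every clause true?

There are 2^6 = 64 truth assignments over (cyan, rain, green, cool, warm, left).
Split on cyan. With cyan = 1, the clauses containing cyan are satisfied and ~cyan drops from the rest; 3 of the 2^5 = 32 assignments to the other variables satisfy what remains.
With cyan = 0, by the same count on the reduced clause set, 5 assignments work.
(One model: cyan=F, rain=F, green=F, cool=T, warm=T, left=F.)
Total: 3 + 5 = 8.

8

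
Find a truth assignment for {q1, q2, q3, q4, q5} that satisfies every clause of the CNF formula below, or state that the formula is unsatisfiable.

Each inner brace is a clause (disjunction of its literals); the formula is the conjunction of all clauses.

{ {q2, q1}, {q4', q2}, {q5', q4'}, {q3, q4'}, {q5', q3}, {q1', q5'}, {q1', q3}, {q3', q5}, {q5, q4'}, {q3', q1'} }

Suppose q2 = 1.
Suppose q5 = 0.
The clause (q3') is unit, so q3 = 0.
The clause (q4') is unit, so q4 = 0.
The clause (q1') is unit, so q1 = 0.
This assignment satisfies each clause.

q1: 0,  q2: 1,  q3: 0,  q4: 0,  q5: 0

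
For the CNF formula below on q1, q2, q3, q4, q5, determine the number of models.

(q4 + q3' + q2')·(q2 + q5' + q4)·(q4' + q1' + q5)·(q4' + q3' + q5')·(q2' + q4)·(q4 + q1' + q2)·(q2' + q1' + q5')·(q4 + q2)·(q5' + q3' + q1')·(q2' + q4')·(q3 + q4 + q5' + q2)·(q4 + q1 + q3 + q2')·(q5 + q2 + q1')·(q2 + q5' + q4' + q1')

3

There are 2^5 = 32 truth assignments over (q1, q2, q3, q4, q5).
Split on q3. With q3 = 1, the clauses containing q3 are satisfied and q3' drops from the rest; 1 of the 2^4 = 16 assignments to the other variables satisfy what remains.
With q3 = 0, by the same count on the reduced clause set, 2 assignments work.
Total: 1 + 2 = 3.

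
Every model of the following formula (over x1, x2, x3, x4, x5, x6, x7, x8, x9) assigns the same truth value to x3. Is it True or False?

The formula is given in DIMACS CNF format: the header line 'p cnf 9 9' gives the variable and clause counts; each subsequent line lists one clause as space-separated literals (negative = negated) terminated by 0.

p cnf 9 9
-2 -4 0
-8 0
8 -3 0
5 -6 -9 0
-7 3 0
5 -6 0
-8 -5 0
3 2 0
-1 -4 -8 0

False

Suppose x3 = True.
The clause (¬x8) is unit, so x8 = False.
That conflicts with the unit clause (x8).
So every satisfying assignment has x3 = False.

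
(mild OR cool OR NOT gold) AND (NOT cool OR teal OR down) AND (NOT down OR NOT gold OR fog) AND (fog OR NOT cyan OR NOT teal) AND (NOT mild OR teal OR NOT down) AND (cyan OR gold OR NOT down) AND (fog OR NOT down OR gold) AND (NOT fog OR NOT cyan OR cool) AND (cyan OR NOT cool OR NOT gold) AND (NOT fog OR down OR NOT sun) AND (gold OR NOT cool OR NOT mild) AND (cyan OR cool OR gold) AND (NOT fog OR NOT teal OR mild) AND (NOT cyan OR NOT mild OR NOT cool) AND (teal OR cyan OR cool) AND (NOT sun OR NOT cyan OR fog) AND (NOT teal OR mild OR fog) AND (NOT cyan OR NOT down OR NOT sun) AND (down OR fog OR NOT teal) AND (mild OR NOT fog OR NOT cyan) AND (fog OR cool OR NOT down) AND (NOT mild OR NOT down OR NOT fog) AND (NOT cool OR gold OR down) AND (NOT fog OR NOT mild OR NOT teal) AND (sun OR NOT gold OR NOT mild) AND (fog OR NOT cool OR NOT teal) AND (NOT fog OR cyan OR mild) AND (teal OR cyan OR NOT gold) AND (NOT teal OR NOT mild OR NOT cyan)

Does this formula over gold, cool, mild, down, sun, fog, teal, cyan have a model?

Satisfiable

Try mild = true.
Try teal = false.
(NOT down) alone gives down = false.
(NOT cool) alone gives cool = false.
(cyan) alone gives cyan = true.
(NOT fog) alone gives fog = false.
(NOT sun) alone gives sun = false.
(NOT gold) alone gives gold = false.
All clauses are satisfied.
A satisfying assignment: gold=false, cool=false, mild=true, down=false, sun=false, fog=false, teal=false, cyan=true.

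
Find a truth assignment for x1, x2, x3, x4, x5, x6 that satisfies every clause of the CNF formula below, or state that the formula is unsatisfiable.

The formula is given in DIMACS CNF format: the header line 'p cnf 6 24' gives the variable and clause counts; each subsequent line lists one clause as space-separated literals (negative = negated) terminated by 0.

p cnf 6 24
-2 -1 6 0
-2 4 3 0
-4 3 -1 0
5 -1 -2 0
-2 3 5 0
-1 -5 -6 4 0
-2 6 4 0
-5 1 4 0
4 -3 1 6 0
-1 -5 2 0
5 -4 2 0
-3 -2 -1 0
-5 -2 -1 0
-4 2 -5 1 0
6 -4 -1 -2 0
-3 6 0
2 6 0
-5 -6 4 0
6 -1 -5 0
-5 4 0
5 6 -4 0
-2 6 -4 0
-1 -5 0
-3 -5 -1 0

x1: False,  x2: False,  x3: False,  x4: False,  x5: False,  x6: True

Try x3 = False.
Try x2 = False.
(x6) alone gives x6 = True.
Try x4 = False.
(¬x5) alone gives x5 = False.
All clauses hold; x1 can take either value.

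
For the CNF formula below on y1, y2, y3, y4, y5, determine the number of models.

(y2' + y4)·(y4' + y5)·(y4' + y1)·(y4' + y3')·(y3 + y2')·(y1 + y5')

7

There are 2^5 = 32 truth assignments over (y1, y2, y3, y4, y5).
Split on y5. With y5 = 1, the clauses containing y5 are satisfied and y5' drops from the rest; 3 of the 2^4 = 16 assignments to the other variables satisfy what remains.
With y5 = 0, by the same count on the reduced clause set, 4 assignments work.
(One model: y1=F, y2=F, y3=F, y4=F, y5=F.)
Total: 3 + 4 = 7.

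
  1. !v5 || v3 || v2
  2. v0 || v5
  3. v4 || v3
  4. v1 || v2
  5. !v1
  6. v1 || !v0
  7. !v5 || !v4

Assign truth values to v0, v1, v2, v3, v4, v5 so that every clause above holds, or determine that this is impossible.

Unit clause (!v1) forces v1 = false.
Unit clause (v2) forces v2 = true.
Unit clause (!v0) forces v0 = false.
Unit clause (v5) forces v5 = true.
Unit clause (!v4) forces v4 = false.
Unit clause (v3) forces v3 = true.
All clauses are satisfied.

v0=false, v1=false, v2=true, v3=true, v4=false, v5=true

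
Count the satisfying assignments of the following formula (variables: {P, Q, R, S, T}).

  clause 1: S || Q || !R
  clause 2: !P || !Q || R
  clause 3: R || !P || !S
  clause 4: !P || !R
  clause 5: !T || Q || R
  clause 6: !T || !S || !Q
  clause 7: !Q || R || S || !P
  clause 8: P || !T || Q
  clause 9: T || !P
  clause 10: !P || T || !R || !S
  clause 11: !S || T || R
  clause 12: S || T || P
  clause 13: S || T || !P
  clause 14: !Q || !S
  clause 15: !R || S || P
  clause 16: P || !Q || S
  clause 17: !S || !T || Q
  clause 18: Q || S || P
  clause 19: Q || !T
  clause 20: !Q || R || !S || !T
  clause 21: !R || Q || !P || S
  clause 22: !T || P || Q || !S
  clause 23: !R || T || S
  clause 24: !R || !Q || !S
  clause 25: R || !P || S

There are 2^5 = 32 truth assignments over (P, Q, R, S, T).
Split on R. With R = true, the clauses containing R are satisfied and !R drops from the rest; 1 of the 2^4 = 16 assignments to the other variables satisfy what remains.
With R = false, by the same count on the reduced clause set, 0 assignments work.
Total: 1 + 0 = 1.

1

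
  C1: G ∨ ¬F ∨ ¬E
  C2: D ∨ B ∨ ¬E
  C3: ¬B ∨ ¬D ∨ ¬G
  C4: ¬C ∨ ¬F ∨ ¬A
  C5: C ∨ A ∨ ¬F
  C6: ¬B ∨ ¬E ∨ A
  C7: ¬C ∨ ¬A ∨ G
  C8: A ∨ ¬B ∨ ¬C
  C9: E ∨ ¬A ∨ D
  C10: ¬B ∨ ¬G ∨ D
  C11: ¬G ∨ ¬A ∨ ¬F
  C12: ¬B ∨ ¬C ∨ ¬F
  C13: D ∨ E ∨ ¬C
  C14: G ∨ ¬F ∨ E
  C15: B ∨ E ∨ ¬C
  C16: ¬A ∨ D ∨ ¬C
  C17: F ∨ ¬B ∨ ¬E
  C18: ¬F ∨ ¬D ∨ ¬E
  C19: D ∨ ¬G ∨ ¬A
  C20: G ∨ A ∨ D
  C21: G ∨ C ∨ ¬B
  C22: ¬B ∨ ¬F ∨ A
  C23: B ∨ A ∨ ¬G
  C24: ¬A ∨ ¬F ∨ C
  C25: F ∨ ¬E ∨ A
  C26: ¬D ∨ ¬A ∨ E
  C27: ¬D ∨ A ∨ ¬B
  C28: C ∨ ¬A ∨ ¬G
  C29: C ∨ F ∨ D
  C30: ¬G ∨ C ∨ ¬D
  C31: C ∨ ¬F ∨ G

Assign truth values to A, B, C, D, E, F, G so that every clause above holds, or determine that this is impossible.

A: False, B: False, C: False, D: True, E: False, F: False, G: False

Case G = False:
Case F = False:
Case C = False:
Unit clause (¬B) forces B = False.
Unit clause (D) forces D = True.
Case E = False:
Unit clause (¬A) forces A = False.
Every clause now holds.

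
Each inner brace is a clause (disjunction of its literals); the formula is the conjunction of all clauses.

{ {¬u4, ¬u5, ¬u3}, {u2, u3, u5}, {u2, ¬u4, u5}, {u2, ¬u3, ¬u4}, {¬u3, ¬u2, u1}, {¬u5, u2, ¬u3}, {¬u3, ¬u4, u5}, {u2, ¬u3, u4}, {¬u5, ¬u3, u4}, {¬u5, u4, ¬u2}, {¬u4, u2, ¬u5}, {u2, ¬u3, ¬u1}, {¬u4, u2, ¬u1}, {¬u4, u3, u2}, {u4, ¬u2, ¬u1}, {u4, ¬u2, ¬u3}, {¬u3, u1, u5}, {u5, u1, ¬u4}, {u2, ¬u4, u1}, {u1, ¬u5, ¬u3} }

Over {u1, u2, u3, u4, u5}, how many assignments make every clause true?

There are 2^5 = 32 truth assignments over (u1, u2, u3, u4, u5).
Split on u1. With u1 = True, the clauses containing u1 are satisfied and ¬u1 drops from the rest; 3 of the 2^4 = 16 assignments to the other variables satisfy what remains.
With u1 = False, by the same count on the reduced clause set, 3 assignments work.
(One model: u1=F, u2=F, u3=F, u4=F, u5=T.)
Total: 3 + 3 = 6.

6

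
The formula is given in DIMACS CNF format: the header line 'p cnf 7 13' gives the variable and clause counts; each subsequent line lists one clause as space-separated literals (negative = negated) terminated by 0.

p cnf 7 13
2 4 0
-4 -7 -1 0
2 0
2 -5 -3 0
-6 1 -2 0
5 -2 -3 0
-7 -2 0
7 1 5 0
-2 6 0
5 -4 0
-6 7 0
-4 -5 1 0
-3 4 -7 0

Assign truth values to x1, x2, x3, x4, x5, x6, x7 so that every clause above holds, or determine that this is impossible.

UNSATISFIABLE

From the singleton clause (x2), x2 = True.
From the singleton clause (¬x7), x7 = False.
From the singleton clause (x6), x6 = True.
But (¬x6) is also a unit clause — contradiction.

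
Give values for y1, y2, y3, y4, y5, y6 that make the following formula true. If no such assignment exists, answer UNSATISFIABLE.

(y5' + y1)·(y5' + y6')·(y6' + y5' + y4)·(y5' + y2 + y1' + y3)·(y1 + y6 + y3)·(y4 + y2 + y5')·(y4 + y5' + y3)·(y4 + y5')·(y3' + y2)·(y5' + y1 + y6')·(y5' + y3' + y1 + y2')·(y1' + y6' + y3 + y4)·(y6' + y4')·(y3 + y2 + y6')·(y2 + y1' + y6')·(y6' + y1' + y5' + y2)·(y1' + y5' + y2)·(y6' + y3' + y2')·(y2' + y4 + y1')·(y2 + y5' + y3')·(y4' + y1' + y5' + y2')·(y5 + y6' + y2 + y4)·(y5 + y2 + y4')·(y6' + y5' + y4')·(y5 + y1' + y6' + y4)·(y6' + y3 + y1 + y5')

Try y5 = 0.
Try y3 = 1.
(y2) alone gives y2 = 1.
(y6') alone gives y6 = 0.
Try y4 = 0.
(y1') alone gives y1 = 0.
This assignment satisfies each clause.

y1: 0,  y2: 1,  y3: 1,  y4: 0,  y5: 0,  y6: 0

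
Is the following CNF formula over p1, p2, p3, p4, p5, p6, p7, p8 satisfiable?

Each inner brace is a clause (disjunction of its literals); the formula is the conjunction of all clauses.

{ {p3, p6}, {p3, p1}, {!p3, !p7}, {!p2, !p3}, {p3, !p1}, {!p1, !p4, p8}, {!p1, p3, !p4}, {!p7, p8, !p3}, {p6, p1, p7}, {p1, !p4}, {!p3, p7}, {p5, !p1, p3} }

Branch on p3: set p3 = true.
From the singleton clause (!p7), p7 = false.
But (p7) is also a unit clause — contradiction.
Undo p3 and try p3 = false.
From the singleton clause (p6), p6 = true.
From the singleton clause (p1), p1 = true.
But (!p1) is also a unit clause — contradiction.
Neither p3 = true nor p3 = false works.
No assignment satisfies every clause.

Unsatisfiable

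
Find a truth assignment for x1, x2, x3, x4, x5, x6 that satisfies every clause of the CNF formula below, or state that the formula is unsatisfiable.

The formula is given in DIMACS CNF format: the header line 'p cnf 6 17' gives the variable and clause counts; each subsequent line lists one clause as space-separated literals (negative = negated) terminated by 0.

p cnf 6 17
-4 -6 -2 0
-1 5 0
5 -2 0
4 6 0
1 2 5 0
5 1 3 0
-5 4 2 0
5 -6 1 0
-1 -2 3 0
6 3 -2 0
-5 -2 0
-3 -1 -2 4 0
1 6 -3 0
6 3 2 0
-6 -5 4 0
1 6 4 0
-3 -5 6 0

x1 ↦ False; x2 ↦ False; x3 ↦ True; x4 ↦ True; x5 ↦ True; x6 ↦ True

Suppose x1 = False.
Suppose x5 = True.
Unit clause (¬x2) forces x2 = False.
Unit clause (x4) forces x4 = True.
Suppose x6 = True.
No clause remains; x3 is free.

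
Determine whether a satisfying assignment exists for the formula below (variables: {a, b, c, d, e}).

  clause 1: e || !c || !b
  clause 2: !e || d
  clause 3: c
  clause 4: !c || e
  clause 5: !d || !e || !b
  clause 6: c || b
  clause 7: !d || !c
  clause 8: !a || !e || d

Unsatisfiable

The clause (c) is unit, so c = true.
The clause (e) is unit, so e = true.
The clause (d) is unit, so d = true.
Now (!d) is unsatisfied and unit — conflict.
No assignment satisfies every clause.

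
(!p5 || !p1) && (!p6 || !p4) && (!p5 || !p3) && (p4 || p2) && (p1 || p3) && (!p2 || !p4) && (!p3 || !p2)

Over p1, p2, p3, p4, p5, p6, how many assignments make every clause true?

There are 2^6 = 64 truth assignments over (p1, p2, p3, p4, p5, p6).
Split on p1. With p1 = true, the clauses containing p1 are satisfied and !p1 drops from the rest; 4 of the 2^5 = 32 assignments to the other variables satisfy what remains.
With p1 = false, by the same count on the reduced clause set, 1 assignment works.
(One model: p1=F, p2=F, p3=T, p4=T, p5=F, p6=F.)
Total: 4 + 1 = 5.

5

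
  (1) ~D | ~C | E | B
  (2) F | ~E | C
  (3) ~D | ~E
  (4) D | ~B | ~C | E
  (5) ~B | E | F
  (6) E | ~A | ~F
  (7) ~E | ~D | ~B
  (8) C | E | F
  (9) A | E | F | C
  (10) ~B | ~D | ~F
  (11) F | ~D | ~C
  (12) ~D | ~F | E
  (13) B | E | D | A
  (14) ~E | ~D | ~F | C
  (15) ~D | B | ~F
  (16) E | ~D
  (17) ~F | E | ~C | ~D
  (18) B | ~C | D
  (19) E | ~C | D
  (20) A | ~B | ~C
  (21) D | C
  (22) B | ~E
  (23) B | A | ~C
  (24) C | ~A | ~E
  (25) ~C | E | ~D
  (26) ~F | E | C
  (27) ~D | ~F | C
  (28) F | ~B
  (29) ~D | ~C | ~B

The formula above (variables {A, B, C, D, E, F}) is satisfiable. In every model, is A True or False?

Suppose A = 0.
Branch on D: set D = 0.
The clause (C) is unit, so C = 1.
The clause (B) is unit, so B = 1.
Now (~B) is unsatisfied and unit — conflict.
So D must be the other value — set D = 1.
The clause (~E) is unit, so E = 0.
Now (E) is unsatisfied and unit — conflict.
Either choice for D ends in contradiction.
So every satisfying assignment has A = True.

True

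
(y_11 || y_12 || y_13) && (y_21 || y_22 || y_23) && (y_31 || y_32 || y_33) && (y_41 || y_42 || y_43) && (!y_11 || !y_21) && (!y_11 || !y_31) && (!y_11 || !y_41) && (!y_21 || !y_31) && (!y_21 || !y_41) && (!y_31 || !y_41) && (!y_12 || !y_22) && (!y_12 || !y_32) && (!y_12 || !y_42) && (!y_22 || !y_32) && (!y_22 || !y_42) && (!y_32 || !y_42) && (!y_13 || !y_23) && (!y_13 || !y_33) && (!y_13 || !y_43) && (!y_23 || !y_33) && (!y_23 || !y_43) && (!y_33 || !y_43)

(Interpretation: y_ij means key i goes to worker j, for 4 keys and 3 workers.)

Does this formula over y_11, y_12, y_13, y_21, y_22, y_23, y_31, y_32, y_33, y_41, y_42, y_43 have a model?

Suppose y_11 = false.
Suppose y_12 = true.
(!y_22) alone gives y_22 = false.
(!y_32) alone gives y_32 = false.
(!y_42) alone gives y_42 = false.
Suppose y_21 = true.
(!y_31) alone gives y_31 = false.
(y_33) alone gives y_33 = true.
(!y_41) alone gives y_41 = false.
(y_43) alone gives y_43 = true.
Now (!y_43) is unsatisfied and unit — conflict.
Backtrack on y_21: now try y_21 = false.
(y_23) alone gives y_23 = true.
(!y_13) alone gives y_13 = false.
(!y_33) alone gives y_33 = false.
(y_31) alone gives y_31 = true.
(!y_41) alone gives y_41 = false.
(y_43) alone gives y_43 = true.
Now (!y_43) is unsatisfied and unit — conflict.
Either choice for y_21 ends in contradiction.
Backtrack on y_12: now try y_12 = false.
(y_13) alone gives y_13 = true.
(!y_23) alone gives y_23 = false.
(!y_33) alone gives y_33 = false.
(!y_43) alone gives y_43 = false.
Suppose y_21 = true.
(!y_31) alone gives y_31 = false.
(y_32) alone gives y_32 = true.
(!y_41) alone gives y_41 = false.
(y_42) alone gives y_42 = true.
Now (!y_42) is unsatisfied and unit — conflict.
Backtrack on y_21: now try y_21 = false.
(y_22) alone gives y_22 = true.
(!y_32) alone gives y_32 = false.
(y_31) alone gives y_31 = true.
(!y_41) alone gives y_41 = false.
(y_42) alone gives y_42 = true.
Now (!y_42) is unsatisfied and unit — conflict.
Either choice for y_21 ends in contradiction.
Either choice for y_12 ends in contradiction.
Backtrack on y_11: now try y_11 = true.
(!y_21) alone gives y_21 = false.
(!y_31) alone gives y_31 = false.
(!y_41) alone gives y_41 = false.
Suppose y_22 = true.
(!y_12) alone gives y_12 = false.
(!y_32) alone gives y_32 = false.
(y_33) alone gives y_33 = true.
(!y_42) alone gives y_42 = false.
(y_43) alone gives y_43 = true.
Now (!y_43) is unsatisfied and unit — conflict.
Backtrack on y_22: now try y_22 = false.
(y_23) alone gives y_23 = true.
(!y_13) alone gives y_13 = false.
(!y_33) alone gives y_33 = false.
(y_32) alone gives y_32 = true.
(!y_12) alone gives y_12 = false.
(!y_42) alone gives y_42 = false.
(y_43) alone gives y_43 = true.
Now (!y_43) is unsatisfied and unit — conflict.
Either choice for y_22 ends in contradiction.
Either choice for y_11 ends in contradiction.
No assignment satisfies every clause.

No, unsatisfiable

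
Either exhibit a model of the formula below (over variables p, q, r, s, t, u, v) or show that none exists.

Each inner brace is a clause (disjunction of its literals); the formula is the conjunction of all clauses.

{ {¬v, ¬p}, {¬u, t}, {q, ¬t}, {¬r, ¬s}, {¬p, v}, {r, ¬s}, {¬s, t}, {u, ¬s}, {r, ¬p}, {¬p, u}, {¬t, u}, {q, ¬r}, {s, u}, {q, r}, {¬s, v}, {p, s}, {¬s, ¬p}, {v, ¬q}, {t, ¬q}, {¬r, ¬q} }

Branch on v: set v = False.
From the singleton clause (¬p), p = False.
From the singleton clause (¬s), s = False.
That conflicts with the unit clause (s).
So v must be the other value — set v = True.
From the singleton clause (¬p), p = False.
From the singleton clause (s), s = True.
From the singleton clause (¬r), r = False.
That conflicts with the unit clause (r).
Either choice for v ends in contradiction.

UNSATISFIABLE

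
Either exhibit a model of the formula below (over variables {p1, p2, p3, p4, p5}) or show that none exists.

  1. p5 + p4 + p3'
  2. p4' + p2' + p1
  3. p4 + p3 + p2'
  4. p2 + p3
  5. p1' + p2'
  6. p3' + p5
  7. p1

The clause (p1) is unit, so p1 = 1.
The clause (p2') is unit, so p2 = 0.
The clause (p3) is unit, so p3 = 1.
The clause (p5) is unit, so p5 = 1.
No clause remains; p4 is free.

p1=1, p2=0, p3=1, p4=0, p5=1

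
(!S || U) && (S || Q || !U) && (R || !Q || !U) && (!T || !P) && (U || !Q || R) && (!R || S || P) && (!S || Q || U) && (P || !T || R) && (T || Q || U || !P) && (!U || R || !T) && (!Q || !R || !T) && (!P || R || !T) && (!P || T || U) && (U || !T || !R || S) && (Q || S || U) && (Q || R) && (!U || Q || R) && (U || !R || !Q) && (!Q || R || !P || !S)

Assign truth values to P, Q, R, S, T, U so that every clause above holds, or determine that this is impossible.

Suppose S = true.
From the singleton clause (U), U = true.
Suppose R = true.
Suppose T = false.
All clauses hold; P, Q can take either value.

P ↦ true, Q ↦ false, R ↦ true, S ↦ true, T ↦ false, U ↦ true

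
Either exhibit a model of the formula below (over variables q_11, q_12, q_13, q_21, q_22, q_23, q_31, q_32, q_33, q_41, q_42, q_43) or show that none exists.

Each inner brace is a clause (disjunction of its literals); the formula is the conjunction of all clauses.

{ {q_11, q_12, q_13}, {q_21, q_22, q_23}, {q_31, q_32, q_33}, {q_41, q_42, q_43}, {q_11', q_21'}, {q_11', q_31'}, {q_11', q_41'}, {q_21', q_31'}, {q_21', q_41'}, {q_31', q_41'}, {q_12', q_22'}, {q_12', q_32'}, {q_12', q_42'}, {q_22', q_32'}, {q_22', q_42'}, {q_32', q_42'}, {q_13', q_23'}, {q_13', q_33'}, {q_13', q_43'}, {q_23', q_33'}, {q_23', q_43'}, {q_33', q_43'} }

UNSATISFIABLE

Branch on q_11: set q_11 = 0.
Branch on q_12: set q_12 = 1.
The clause (q_22') is unit, so q_22 = 0.
The clause (q_32') is unit, so q_32 = 0.
The clause (q_42') is unit, so q_42 = 0.
Branch on q_21: set q_21 = 1.
The clause (q_31') is unit, so q_31 = 0.
The clause (q_33) is unit, so q_33 = 1.
The clause (q_41') is unit, so q_41 = 0.
The clause (q_43) is unit, so q_43 = 1.
But (q_43') is also a unit clause — contradiction.
That branch fails; take q_21 = 0 instead.
The clause (q_23) is unit, so q_23 = 1.
The clause (q_13') is unit, so q_13 = 0.
The clause (q_33') is unit, so q_33 = 0.
The clause (q_31) is unit, so q_31 = 1.
The clause (q_41') is unit, so q_41 = 0.
The clause (q_43) is unit, so q_43 = 1.
But (q_43') is also a unit clause — contradiction.
Neither q_21 = 1 nor q_21 = 0 works.
That branch fails; take q_12 = 0 instead.
The clause (q_13) is unit, so q_13 = 1.
The clause (q_23') is unit, so q_23 = 0.
The clause (q_33') is unit, so q_33 = 0.
The clause (q_43') is unit, so q_43 = 0.
Branch on q_21: set q_21 = 1.
The clause (q_31') is unit, so q_31 = 0.
The clause (q_32) is unit, so q_32 = 1.
The clause (q_41') is unit, so q_41 = 0.
The clause (q_42) is unit, so q_42 = 1.
But (q_42') is also a unit clause — contradiction.
That branch fails; take q_21 = 0 instead.
The clause (q_22) is unit, so q_22 = 1.
The clause (q_32') is unit, so q_32 = 0.
The clause (q_31) is unit, so q_31 = 1.
The clause (q_41') is unit, so q_41 = 0.
The clause (q_42) is unit, so q_42 = 1.
But (q_42') is also a unit clause — contradiction.
Neither q_21 = 1 nor q_21 = 0 works.
Neither q_12 = 1 nor q_12 = 0 works.
That branch fails; take q_11 = 1 instead.
The clause (q_21') is unit, so q_21 = 0.
The clause (q_31') is unit, so q_31 = 0.
The clause (q_41') is unit, so q_41 = 0.
Branch on q_22: set q_22 = 1.
The clause (q_12') is unit, so q_12 = 0.
The clause (q_32') is unit, so q_32 = 0.
The clause (q_33) is unit, so q_33 = 1.
The clause (q_42') is unit, so q_42 = 0.
The clause (q_43) is unit, so q_43 = 1.
But (q_43') is also a unit clause — contradiction.
That branch fails; take q_22 = 0 instead.
The clause (q_23) is unit, so q_23 = 1.
The clause (q_13') is unit, so q_13 = 0.
The clause (q_33') is unit, so q_33 = 0.
The clause (q_32) is unit, so q_32 = 1.
The clause (q_12') is unit, so q_12 = 0.
The clause (q_42') is unit, so q_42 = 0.
The clause (q_43) is unit, so q_43 = 1.
But (q_43') is also a unit clause — contradiction.
Neither q_22 = 1 nor q_22 = 0 works.
Neither q_11 = 1 nor q_11 = 0 works.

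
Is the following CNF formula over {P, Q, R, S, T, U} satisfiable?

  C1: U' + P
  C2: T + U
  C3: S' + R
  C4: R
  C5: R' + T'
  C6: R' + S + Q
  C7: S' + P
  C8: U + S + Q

The clause (R) is unit, so R = 1.
The clause (T') is unit, so T = 0.
The clause (U) is unit, so U = 1.
The clause (P) is unit, so P = 1.
Try S = 1.
Every clause is now satisfied; Q is unconstrained.
A satisfying assignment: P: 1,  Q: 0,  R: 1,  S: 1,  T: 0,  U: 1.

Yes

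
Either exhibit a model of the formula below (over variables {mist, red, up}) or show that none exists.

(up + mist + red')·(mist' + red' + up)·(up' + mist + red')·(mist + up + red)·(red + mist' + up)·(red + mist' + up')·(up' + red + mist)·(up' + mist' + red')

Case up = 1:
Case mist = 1:
The clause (red) is unit, so red = 1.
Now (red') is unsatisfied and unit — conflict.
So mist must be the other value — set mist = 0.
The clause (red') is unit, so red = 0.
Now (red) is unsatisfied and unit — conflict.
Either choice for mist ends in contradiction.
So up must be the other value — set up = 0.
Case mist = 1:
The clause (red') is unit, so red = 0.
Now (red) is unsatisfied and unit — conflict.
So mist must be the other value — set mist = 0.
The clause (red') is unit, so red = 0.
Now (red) is unsatisfied and unit — conflict.
Either choice for mist ends in contradiction.
Either choice for up ends in contradiction.

UNSATISFIABLE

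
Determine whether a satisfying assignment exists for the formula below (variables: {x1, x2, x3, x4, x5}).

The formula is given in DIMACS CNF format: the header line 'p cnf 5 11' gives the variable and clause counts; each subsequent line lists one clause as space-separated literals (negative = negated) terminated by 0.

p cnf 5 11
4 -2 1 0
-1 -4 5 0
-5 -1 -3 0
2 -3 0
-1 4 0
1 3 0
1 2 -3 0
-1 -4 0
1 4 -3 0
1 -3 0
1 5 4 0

Branch on x2: set x2 = True.
Branch on x4: set x4 = True.
Unit clause (¬x1) forces x1 = False.
Unit clause (x3) forces x3 = True.
Now (¬x3) is unsatisfied and unit — conflict.
Undo x4 and try x4 = False.
Unit clause (x1) forces x1 = True.
Now (¬x1) is unsatisfied and unit — conflict.
Neither x4 = True nor x4 = False works.
Undo x2 and try x2 = False.
Unit clause (¬x3) forces x3 = False.
Unit clause (x1) forces x1 = True.
Unit clause (x4) forces x4 = True.
Now (¬x4) is unsatisfied and unit — conflict.
Neither x2 = True nor x2 = False works.
No assignment satisfies every clause.

No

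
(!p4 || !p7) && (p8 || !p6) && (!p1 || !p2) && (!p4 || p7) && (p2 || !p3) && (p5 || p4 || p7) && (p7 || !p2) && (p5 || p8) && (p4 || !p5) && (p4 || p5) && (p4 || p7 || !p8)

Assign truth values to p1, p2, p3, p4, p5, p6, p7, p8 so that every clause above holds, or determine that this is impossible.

Branch on p4: set p4 = false.
From the singleton clause (!p5), p5 = false.
That conflicts with the unit clause (p5).
Undo p4 and try p4 = true.
From the singleton clause (!p7), p7 = false.
That conflicts with the unit clause (p7).
Neither p4 = true nor p4 = false works.

UNSATISFIABLE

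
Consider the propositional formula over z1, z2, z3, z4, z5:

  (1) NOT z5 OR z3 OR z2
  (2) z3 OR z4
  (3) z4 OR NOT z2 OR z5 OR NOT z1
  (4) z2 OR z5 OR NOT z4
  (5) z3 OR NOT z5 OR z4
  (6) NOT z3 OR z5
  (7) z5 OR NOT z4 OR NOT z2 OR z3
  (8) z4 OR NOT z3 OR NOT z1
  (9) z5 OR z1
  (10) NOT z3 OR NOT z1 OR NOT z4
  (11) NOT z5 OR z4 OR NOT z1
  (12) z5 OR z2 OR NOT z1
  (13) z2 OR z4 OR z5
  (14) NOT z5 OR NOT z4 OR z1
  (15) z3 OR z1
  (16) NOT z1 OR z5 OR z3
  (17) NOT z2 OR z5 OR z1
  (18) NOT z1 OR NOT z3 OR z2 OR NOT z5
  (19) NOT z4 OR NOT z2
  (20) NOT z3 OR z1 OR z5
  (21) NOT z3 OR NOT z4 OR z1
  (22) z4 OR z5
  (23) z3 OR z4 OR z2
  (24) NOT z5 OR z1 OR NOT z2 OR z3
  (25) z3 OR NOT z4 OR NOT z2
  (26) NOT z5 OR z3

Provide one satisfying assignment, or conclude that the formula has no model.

Branch on z3: set z3 = true.
Unit clause (z5) forces z5 = true.
Branch on z4: set z4 = false.
Unit clause (NOT z1) forces z1 = false.
All clauses hold; z2 can take either value.

z1: false; z2: true; z3: true; z4: false; z5: true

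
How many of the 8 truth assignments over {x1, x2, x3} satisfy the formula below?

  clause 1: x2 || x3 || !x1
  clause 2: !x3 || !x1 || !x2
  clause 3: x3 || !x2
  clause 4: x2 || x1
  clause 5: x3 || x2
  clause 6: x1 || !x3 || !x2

There are 2^3 = 8 truth assignments over (x1, x2, x3).
Check each against the 6 clauses (columns in the order x1, x2, x3):
  F F F  ✗ fails (x2 || x1)
  F F T  ✗ fails (x2 || x1)
  F T F  ✗ fails (x3 || !x2)
  F T T  ✗ fails (x1 || !x3 || !x2)
  T F F  ✗ fails (x2 || x3 || !x1)
  T F T  ✓ satisfies all
  T T F  ✗ fails (x3 || !x2)
  T T T  ✗ fails (!x3 || !x1 || !x2)
1 of the 8 rows is a model.

1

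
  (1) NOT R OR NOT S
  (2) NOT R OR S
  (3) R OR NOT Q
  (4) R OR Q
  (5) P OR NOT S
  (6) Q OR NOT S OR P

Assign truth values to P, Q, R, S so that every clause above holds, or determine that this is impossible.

UNSATISFIABLE

Try R = false.
Unit clause (NOT Q) forces Q = false.
That conflicts with the unit clause (Q).
So R must be the other value — set R = true.
Unit clause (NOT S) forces S = false.
That conflicts with the unit clause (S).
Either choice for R ends in contradiction.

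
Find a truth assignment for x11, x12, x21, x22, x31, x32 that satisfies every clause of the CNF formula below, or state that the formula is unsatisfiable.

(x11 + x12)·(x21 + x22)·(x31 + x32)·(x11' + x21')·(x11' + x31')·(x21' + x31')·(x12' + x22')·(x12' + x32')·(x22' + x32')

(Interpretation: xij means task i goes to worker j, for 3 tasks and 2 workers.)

Branch on x11: set x11 = 1.
(x21') alone gives x21 = 0.
(x22) alone gives x22 = 1.
(x31') alone gives x31 = 0.
(x32) alone gives x32 = 1.
Now (x32') is unsatisfied and unit — conflict.
Backtrack on x11: now try x11 = 0.
(x12) alone gives x12 = 1.
(x22') alone gives x22 = 0.
(x21) alone gives x21 = 1.
(x31') alone gives x31 = 0.
(x32) alone gives x32 = 1.
Now (x32') is unsatisfied and unit — conflict.
Either choice for x11 ends in contradiction.

UNSATISFIABLE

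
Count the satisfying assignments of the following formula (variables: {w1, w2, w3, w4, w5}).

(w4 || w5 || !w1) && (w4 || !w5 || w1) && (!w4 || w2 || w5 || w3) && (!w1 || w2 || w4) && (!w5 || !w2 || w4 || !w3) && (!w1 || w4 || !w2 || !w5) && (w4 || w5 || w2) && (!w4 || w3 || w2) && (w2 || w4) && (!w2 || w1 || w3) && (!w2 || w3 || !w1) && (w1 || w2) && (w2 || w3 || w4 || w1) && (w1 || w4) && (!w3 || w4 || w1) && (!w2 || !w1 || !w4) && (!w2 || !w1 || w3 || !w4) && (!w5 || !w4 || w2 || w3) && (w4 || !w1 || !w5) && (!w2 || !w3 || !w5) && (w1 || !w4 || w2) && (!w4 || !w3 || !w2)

2

There are 2^5 = 32 truth assignments over (w1, w2, w3, w4, w5).
Split on w3. With w3 = true, the clauses containing w3 are satisfied and !w3 drops from the rest; 2 of the 2^4 = 16 assignments to the other variables satisfy what remains.
With w3 = false, by the same count on the reduced clause set, 0 assignments work.
(One model: w1=T, w2=F, w3=T, w4=T, w5=F.)
Total: 2 + 0 = 2.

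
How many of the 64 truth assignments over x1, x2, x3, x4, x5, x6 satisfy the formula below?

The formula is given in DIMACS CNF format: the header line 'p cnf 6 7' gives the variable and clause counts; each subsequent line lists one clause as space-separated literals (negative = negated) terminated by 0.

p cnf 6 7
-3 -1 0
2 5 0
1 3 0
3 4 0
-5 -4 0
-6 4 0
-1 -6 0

6

There are 2^6 = 64 truth assignments over (x1, x2, x3, x4, x5, x6).
Split on x6. With x6 = True, the clauses containing x6 are satisfied and ¬x6 drops from the rest; 1 of the 2^5 = 32 assignments to the other variables satisfy what remains.
With x6 = False, by the same count on the reduced clause set, 5 assignments work.
Total: 1 + 5 = 6.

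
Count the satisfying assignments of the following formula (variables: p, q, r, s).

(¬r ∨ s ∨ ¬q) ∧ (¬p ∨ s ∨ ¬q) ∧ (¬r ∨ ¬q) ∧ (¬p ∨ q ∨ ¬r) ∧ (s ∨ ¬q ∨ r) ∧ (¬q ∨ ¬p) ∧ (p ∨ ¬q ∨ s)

7

There are 2^4 = 16 truth assignments over (p, q, r, s).
Check each against the 7 clauses (columns in the order p, q, r, s):
  F F F F  ✓ satisfies all
  F F F T  ✓ satisfies all
  F F T F  ✓ satisfies all
  F F T T  ✓ satisfies all
  F T F F  ✗ fails (s ∨ ¬q ∨ r)
  F T F T  ✓ satisfies all
  F T T F  ✗ fails (¬r ∨ s ∨ ¬q)
  F T T T  ✗ fails (¬r ∨ ¬q)
  T F F F  ✓ satisfies all
  T F F T  ✓ satisfies all
  T F T F  ✗ fails (¬p ∨ q ∨ ¬r)
  T F T T  ✗ fails (¬p ∨ q ∨ ¬r)
  T T F F  ✗ fails (¬p ∨ s ∨ ¬q)
  T T F T  ✗ fails (¬q ∨ ¬p)
  T T T F  ✗ fails (¬r ∨ s ∨ ¬q)
  T T T T  ✗ fails (¬r ∨ ¬q)
7 of the 16 rows are models.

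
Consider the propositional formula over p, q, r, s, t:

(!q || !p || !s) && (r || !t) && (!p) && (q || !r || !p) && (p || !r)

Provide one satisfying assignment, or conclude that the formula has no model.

p ↦ false; q ↦ true; r ↦ false; s ↦ true; t ↦ false

(!p) alone gives p = false.
(!r) alone gives r = false.
(!t) alone gives t = false.
Every clause is now satisfied; q, s are unconstrained.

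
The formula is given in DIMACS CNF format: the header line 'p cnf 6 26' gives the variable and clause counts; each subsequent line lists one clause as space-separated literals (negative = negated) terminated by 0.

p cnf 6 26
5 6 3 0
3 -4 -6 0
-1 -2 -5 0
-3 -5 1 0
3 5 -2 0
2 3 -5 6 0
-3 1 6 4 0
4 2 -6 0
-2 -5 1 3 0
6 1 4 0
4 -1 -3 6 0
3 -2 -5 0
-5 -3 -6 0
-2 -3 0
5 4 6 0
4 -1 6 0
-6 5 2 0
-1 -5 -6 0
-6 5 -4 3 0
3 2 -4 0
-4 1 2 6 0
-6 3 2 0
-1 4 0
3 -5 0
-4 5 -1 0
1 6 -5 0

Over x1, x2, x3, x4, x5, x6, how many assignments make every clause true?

1

There are 2^6 = 64 truth assignments over (x1, x2, x3, x4, x5, x6).
Split on x3. With x3 = True, the clauses containing x3 are satisfied and ¬x3 drops from the rest; 1 of the 2^5 = 32 assignments to the other variables satisfy what remains.
With x3 = False, by the same count on the reduced clause set, 0 assignments work.
(One model: x1=T, x2=F, x3=T, x4=T, x5=T, x6=F.)
Total: 1 + 0 = 1.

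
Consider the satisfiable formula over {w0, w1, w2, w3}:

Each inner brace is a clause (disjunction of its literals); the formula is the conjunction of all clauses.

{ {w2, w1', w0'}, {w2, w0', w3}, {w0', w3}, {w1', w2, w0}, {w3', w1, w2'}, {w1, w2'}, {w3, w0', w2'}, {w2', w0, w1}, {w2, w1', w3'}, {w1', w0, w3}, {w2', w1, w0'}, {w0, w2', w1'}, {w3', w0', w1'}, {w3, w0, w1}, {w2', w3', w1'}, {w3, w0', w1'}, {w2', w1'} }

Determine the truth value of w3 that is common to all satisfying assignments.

Suppose w3 = 0.
From the singleton clause (w0'), w0 = 0.
From the singleton clause (w1'), w1 = 0.
Now (w1) is unsatisfied and unit — conflict.
So every satisfying assignment has w3 = True.

True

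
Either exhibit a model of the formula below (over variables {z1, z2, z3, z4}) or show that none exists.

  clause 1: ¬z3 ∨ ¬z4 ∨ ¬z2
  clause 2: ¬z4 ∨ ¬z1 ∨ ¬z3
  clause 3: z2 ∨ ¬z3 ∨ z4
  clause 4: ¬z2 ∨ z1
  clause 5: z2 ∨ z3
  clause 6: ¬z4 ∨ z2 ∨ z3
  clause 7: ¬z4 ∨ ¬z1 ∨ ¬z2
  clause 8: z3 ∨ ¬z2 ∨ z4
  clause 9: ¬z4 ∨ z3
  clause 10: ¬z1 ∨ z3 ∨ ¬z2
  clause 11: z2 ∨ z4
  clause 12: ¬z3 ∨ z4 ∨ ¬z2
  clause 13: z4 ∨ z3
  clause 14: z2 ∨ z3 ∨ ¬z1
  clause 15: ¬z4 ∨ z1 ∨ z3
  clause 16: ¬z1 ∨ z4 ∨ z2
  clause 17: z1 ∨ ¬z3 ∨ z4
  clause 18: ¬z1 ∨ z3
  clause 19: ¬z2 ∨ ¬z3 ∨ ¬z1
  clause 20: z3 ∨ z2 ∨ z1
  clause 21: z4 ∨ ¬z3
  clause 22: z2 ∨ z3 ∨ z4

Try z2 = False.
The clause (z3) is unit, so z3 = True.
The clause (z4) is unit, so z4 = True.
The clause (¬z1) is unit, so z1 = False.
This assignment satisfies each clause.

z1=False; z2=False; z3=True; z4=True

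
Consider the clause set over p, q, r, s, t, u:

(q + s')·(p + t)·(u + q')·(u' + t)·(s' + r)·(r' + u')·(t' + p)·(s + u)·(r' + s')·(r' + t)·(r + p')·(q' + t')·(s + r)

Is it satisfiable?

Try q = 1.
From the singleton clause (u), u = 1.
From the singleton clause (t), t = 1.
That conflicts with the unit clause (t').
Undo q and try q = 0.
From the singleton clause (s'), s = 0.
From the singleton clause (u), u = 1.
From the singleton clause (t), t = 1.
From the singleton clause (r'), r = 0.
That conflicts with the unit clause (r).
Neither q = 1 nor q = 0 works.
No assignment satisfies every clause.

No, unsatisfiable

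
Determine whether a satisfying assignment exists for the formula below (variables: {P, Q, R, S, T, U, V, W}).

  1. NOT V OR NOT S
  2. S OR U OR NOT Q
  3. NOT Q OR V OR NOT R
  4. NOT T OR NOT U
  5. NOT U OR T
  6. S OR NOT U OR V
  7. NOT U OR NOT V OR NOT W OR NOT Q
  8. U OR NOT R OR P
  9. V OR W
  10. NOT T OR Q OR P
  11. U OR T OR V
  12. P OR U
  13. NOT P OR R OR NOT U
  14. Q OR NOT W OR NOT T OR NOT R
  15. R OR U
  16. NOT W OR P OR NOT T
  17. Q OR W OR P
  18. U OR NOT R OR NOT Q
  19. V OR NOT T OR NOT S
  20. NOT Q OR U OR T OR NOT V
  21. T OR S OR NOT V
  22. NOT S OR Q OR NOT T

Branch on V: set V = true.
From the singleton clause (NOT S), S = false.
From the singleton clause (T), T = true.
From the singleton clause (NOT U), U = false.
From the singleton clause (NOT Q), Q = false.
From the singleton clause (P), P = true.
From the singleton clause (R), R = true.
From the singleton clause (NOT W), W = false.
Every clause now holds.
A satisfying assignment: P=true, Q=false, R=true, S=false, T=true, U=false, V=true, W=false.

Yes, satisfiable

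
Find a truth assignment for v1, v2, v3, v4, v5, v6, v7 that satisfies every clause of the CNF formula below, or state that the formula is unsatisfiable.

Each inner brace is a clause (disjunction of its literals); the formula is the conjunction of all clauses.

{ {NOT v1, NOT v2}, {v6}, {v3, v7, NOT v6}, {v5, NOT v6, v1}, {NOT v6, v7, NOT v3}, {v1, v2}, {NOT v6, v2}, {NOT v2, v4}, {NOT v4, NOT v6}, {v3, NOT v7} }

UNSATISFIABLE

(v6) alone gives v6 = true.
(v2) alone gives v2 = true.
(NOT v1) alone gives v1 = false.
(v5) alone gives v5 = true.
(v4) alone gives v4 = true.
That conflicts with the unit clause (NOT v4).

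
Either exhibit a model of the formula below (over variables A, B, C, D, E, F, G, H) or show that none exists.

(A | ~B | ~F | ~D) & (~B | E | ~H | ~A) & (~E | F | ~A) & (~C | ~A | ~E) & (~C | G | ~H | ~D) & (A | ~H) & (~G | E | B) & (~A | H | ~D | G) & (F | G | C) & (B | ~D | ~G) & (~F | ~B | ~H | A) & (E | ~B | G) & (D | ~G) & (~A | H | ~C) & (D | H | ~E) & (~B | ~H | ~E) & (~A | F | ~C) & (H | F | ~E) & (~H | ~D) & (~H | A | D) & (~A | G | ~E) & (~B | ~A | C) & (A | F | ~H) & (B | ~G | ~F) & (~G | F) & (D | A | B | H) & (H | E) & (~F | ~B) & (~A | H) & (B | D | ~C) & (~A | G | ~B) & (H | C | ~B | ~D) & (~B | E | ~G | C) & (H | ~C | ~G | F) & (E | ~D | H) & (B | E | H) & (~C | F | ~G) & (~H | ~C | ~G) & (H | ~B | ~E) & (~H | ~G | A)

Try A = 0.
(~H) alone gives H = 0.
(E) alone gives E = 1.
(D) alone gives D = 1.
(F) alone gives F = 1.
(~B) alone gives B = 0.
(~G) alone gives G = 0.
All clauses hold; C can take either value.

A: 0, B: 0, C: 0, D: 1, E: 1, F: 1, G: 0, H: 0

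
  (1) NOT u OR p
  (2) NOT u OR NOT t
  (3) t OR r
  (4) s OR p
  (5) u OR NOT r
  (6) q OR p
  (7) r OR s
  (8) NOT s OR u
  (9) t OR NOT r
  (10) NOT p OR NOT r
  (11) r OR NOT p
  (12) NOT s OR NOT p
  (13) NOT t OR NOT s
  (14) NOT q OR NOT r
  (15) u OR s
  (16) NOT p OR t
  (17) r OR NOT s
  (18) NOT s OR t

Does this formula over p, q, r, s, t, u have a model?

Case u = false:
From the singleton clause (NOT r), r = false.
From the singleton clause (t), t = true.
From the singleton clause (s), s = true.
But (NOT s) is also a unit clause — contradiction.
Undo u and try u = true.
From the singleton clause (p), p = true.
From the singleton clause (NOT t), t = false.
But (t) is also a unit clause — contradiction.
Neither u = true nor u = false works.
No assignment satisfies every clause.

No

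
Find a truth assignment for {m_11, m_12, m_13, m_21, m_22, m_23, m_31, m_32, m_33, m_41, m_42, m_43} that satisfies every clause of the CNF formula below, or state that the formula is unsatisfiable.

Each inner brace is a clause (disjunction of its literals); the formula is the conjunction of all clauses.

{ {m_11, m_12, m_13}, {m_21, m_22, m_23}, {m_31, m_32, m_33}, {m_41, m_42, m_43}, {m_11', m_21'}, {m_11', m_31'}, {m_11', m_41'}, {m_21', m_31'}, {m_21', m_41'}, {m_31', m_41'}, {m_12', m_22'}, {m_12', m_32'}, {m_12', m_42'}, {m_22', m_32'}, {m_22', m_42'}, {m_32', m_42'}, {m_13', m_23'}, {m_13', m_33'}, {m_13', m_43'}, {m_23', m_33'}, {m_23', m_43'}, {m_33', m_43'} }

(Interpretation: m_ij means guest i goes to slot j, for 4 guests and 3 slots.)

Suppose m_11 = 0.
Suppose m_12 = 1.
Unit clause (m_22') forces m_22 = 0.
Unit clause (m_32') forces m_32 = 0.
Unit clause (m_42') forces m_42 = 0.
Suppose m_21 = 1.
Unit clause (m_31') forces m_31 = 0.
Unit clause (m_33) forces m_33 = 1.
Unit clause (m_41') forces m_41 = 0.
Unit clause (m_43) forces m_43 = 1.
But (m_43') is also a unit clause — contradiction.
That branch fails; take m_21 = 0 instead.
Unit clause (m_23) forces m_23 = 1.
Unit clause (m_13') forces m_13 = 0.
Unit clause (m_33') forces m_33 = 0.
Unit clause (m_31) forces m_31 = 1.
Unit clause (m_41') forces m_41 = 0.
Unit clause (m_43) forces m_43 = 1.
But (m_43') is also a unit clause — contradiction.
Either choice for m_21 ends in contradiction.
That branch fails; take m_12 = 0 instead.
Unit clause (m_13) forces m_13 = 1.
Unit clause (m_23') forces m_23 = 0.
Unit clause (m_33') forces m_33 = 0.
Unit clause (m_43') forces m_43 = 0.
Suppose m_21 = 1.
Unit clause (m_31') forces m_31 = 0.
Unit clause (m_32) forces m_32 = 1.
Unit clause (m_41') forces m_41 = 0.
Unit clause (m_42) forces m_42 = 1.
But (m_42') is also a unit clause — contradiction.
That branch fails; take m_21 = 0 instead.
Unit clause (m_22) forces m_22 = 1.
Unit clause (m_32') forces m_32 = 0.
Unit clause (m_31) forces m_31 = 1.
Unit clause (m_41') forces m_41 = 0.
Unit clause (m_42) forces m_42 = 1.
But (m_42') is also a unit clause — contradiction.
Either choice for m_21 ends in contradiction.
Either choice for m_12 ends in contradiction.
That branch fails; take m_11 = 1 instead.
Unit clause (m_21') forces m_21 = 0.
Unit clause (m_31') forces m_31 = 0.
Unit clause (m_41') forces m_41 = 0.
Suppose m_22 = 1.
Unit clause (m_12') forces m_12 = 0.
Unit clause (m_32') forces m_32 = 0.
Unit clause (m_33) forces m_33 = 1.
Unit clause (m_42') forces m_42 = 0.
Unit clause (m_43) forces m_43 = 1.
But (m_43') is also a unit clause — contradiction.
That branch fails; take m_22 = 0 instead.
Unit clause (m_23) forces m_23 = 1.
Unit clause (m_13') forces m_13 = 0.
Unit clause (m_33') forces m_33 = 0.
Unit clause (m_32) forces m_32 = 1.
Unit clause (m_12') forces m_12 = 0.
Unit clause (m_42') forces m_42 = 0.
Unit clause (m_43) forces m_43 = 1.
But (m_43') is also a unit clause — contradiction.
Either choice for m_22 ends in contradiction.
Either choice for m_11 ends in contradiction.

UNSATISFIABLE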